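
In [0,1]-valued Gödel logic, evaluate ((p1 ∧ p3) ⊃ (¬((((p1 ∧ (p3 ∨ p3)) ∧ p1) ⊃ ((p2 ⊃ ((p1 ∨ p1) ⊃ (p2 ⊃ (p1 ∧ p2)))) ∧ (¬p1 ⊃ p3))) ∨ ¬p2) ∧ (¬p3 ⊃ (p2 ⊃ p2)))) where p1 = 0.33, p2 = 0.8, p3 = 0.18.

0.00

(p1 ∧ p3) = min(0.33, 0.18) = 0.18
(p3 ∨ p3) = max(0.18, 0.18) = 0.18
(p1 ∧ (p3 ∨ p3)) = min(0.33, 0.18) = 0.18
((p1 ∧ (p3 ∨ p3)) ∧ p1) = min(0.18, 0.33) = 0.18
(p1 ∨ p1) = max(0.33, 0.33) = 0.33
(p1 ∧ p2) = min(0.33, 0.8) = 0.33
(p2 ⊃ (p1 ∧ p2)): 0.8 > 0.33, so result = 0.33
((p1 ∨ p1) ⊃ (p2 ⊃ (p1 ∧ p2))): 0.33 ≤ 0.33, so result = 1
(p2 ⊃ ((p1 ∨ p1) ⊃ (p2 ⊃ (p1 ∧ p2)))): 0.8 ≤ 1, so result = 1
¬p1: Gödel ¬ of 0.33 = 0 (operand ≠ 0)
(¬p1 ⊃ p3): 0 ≤ 0.18, so result = 1
((p2 ⊃ ((p1 ∨ p1) ⊃ (p2 ⊃ (p1 ∧ p2)))) ∧ (¬p1 ⊃ p3)) = min(1, 1) = 1
(((p1 ∧ (p3 ∨ p3)) ∧ p1) ⊃ ((p2 ⊃ ((p1 ∨ p1) ⊃ (p2 ⊃ (p1 ∧ p2)))) ∧ (¬p1 ⊃ p3))): 0.18 ≤ 1, so result = 1
¬p2: Gödel ¬ of 0.8 = 0 (operand ≠ 0)
((((p1 ∧ (p3 ∨ p3)) ∧ p1) ⊃ ((p2 ⊃ ((p1 ∨ p1) ⊃ (p2 ⊃ (p1 ∧ p2)))) ∧ (¬p1 ⊃ p3))) ∨ ¬p2) = max(1, 0) = 1
¬((((p1 ∧ (p3 ∨ p3)) ∧ p1) ⊃ ((p2 ⊃ ((p1 ∨ p1) ⊃ (p2 ⊃ (p1 ∧ p2)))) ∧ (¬p1 ⊃ p3))) ∨ ¬p2): Gödel ¬ of 1 = 0 (operand ≠ 0)
¬p3: Gödel ¬ of 0.18 = 0 (operand ≠ 0)
(p2 ⊃ p2): 0.8 ≤ 0.8, so result = 1
(¬p3 ⊃ (p2 ⊃ p2)): 0 ≤ 1, so result = 1
(¬((((p1 ∧ (p3 ∨ p3)) ∧ p1) ⊃ ((p2 ⊃ ((p1 ∨ p1) ⊃ (p2 ⊃ (p1 ∧ p2)))) ∧ (¬p1 ⊃ p3))) ∨ ¬p2) ∧ (¬p3 ⊃ (p2 ⊃ p2))) = min(0, 1) = 0
((p1 ∧ p3) ⊃ (¬((((p1 ∧ (p3 ∨ p3)) ∧ p1) ⊃ ((p2 ⊃ ((p1 ∨ p1) ⊃ (p2 ⊃ (p1 ∧ p2)))) ∧ (¬p1 ⊃ p3))) ∨ ¬p2) ∧ (¬p3 ⊃ (p2 ⊃ p2)))): 0.18 > 0, so result = 0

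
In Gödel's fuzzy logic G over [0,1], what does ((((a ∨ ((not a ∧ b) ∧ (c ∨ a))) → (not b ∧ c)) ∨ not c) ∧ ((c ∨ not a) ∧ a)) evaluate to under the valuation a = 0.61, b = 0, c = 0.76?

not a: Gödel ¬ of 0.61 = 0 (operand ≠ 0)
(not a ∧ b) = min(0, 0) = 0
(c ∨ a) = max(0.76, 0.61) = 0.76
((not a ∧ b) ∧ (c ∨ a)) = min(0, 0.76) = 0
(a ∨ ((not a ∧ b) ∧ (c ∨ a))) = max(0.61, 0) = 0.61
not b: Gödel ¬ of 0 = 1 (operand is 0)
(not b ∧ c) = min(1, 0.76) = 0.76
((a ∨ ((not a ∧ b) ∧ (c ∨ a))) → (not b ∧ c)): 0.61 ≤ 0.76, so result = 1
not c: Gödel ¬ of 0.76 = 0 (operand ≠ 0)
(((a ∨ ((not a ∧ b) ∧ (c ∨ a))) → (not b ∧ c)) ∨ not c) = max(1, 0) = 1
not a: Gödel ¬ of 0.61 = 0 (operand ≠ 0)
(c ∨ not a) = max(0.76, 0) = 0.76
((c ∨ not a) ∧ a) = min(0.76, 0.61) = 0.61
((((a ∨ ((not a ∧ b) ∧ (c ∨ a))) → (not b ∧ c)) ∨ not c) ∧ ((c ∨ not a) ∧ a)) = min(1, 0.61) = 0.61

0.61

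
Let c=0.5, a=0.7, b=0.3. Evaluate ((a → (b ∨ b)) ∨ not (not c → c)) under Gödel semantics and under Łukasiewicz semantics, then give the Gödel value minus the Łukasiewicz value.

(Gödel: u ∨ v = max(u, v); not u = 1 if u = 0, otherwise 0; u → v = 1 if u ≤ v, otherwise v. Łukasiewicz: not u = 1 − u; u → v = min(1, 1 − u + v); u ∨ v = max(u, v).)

Gödel evaluation:
  (b ∨ b) = max(0.3, 0.3) = 0.3
  (a → (b ∨ b)): 0.7 > 0.3, so result = 0.3
  not c: Gödel ¬ of 0.5 = 0 (operand ≠ 0)
  (not c → c): 0 ≤ 0.5, so result = 1
  not (not c → c): Gödel ¬ of 1 = 0 (operand ≠ 0)
  ((a → (b ∨ b)) ∨ not (not c → c)) = max(0.3, 0) = 0.3
  Gödel value = 0.3
Łukasiewicz evaluation:
  (b ∨ b) = max(0.3, 0.3) = 0.3
  (a → (b ∨ b)): min(1, 1 − 0.7 + 0.3) = 0.6
  not c: Łukasiewicz ¬ gives 1 − 0.5 = 0.5
  (not c → c): min(1, 1 − 0.5 + 0.5) = 1
  not (not c → c): Łukasiewicz ¬ gives 1 − 1 = 0
  ((a → (b ∨ b)) ∨ not (not c → c)) = max(0.6, 0) = 0.6
  Łukasiewicz value = 0.6
Difference: 0.3 − 0.6 = -0.30

-0.30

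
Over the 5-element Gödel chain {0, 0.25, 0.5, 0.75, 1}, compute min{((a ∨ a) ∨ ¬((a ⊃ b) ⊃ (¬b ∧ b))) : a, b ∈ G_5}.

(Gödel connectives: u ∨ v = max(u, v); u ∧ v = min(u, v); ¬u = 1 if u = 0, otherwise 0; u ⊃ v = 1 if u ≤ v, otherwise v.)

0.25

The minimum is attained at a = 0.25, b = 0:
  (a ∨ a) = max(0.25, 0.25) = 0.25
  (a ⊃ b): 0.25 > 0, so result = 0
  ¬b: Gödel ¬ of 0 = 1 (operand is 0)
  (¬b ∧ b) = min(1, 0) = 0
  ((a ⊃ b) ⊃ (¬b ∧ b)): 0 ≤ 0, so result = 1
  ¬((a ⊃ b) ⊃ (¬b ∧ b)): Gödel ¬ of 1 = 0 (operand ≠ 0)
  ((a ∨ a) ∨ ¬((a ⊃ b) ⊃ (¬b ∧ b))) = max(0.25, 0) = 0.25
Checking all 25 assignments confirms none give a value below 0.25.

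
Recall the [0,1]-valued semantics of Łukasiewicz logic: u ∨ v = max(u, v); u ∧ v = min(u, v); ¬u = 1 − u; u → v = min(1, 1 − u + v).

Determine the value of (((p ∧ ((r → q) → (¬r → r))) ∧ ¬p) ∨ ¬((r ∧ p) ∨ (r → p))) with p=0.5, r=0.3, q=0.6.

0.50

(r → q): min(1, 1 − 0.3 + 0.6) = 1
¬r: Łukasiewicz ¬ gives 1 − 0.3 = 0.7
(¬r → r): min(1, 1 − 0.7 + 0.3) = 0.6
((r → q) → (¬r → r)): min(1, 1 − 1 + 0.6) = 0.6
(p ∧ ((r → q) → (¬r → r))) = min(0.5, 0.6) = 0.5
¬p: Łukasiewicz ¬ gives 1 − 0.5 = 0.5
((p ∧ ((r → q) → (¬r → r))) ∧ ¬p) = min(0.5, 0.5) = 0.5
(r ∧ p) = min(0.3, 0.5) = 0.3
(r → p): min(1, 1 − 0.3 + 0.5) = 1
((r ∧ p) ∨ (r → p)) = max(0.3, 1) = 1
¬((r ∧ p) ∨ (r → p)): Łukasiewicz ¬ gives 1 − 1 = 0
(((p ∧ ((r → q) → (¬r → r))) ∧ ¬p) ∨ ¬((r ∧ p) ∨ (r → p))) = max(0.5, 0) = 0.5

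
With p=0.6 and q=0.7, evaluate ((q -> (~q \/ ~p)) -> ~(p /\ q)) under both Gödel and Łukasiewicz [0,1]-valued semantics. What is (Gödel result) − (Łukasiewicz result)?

Gödel evaluation:
  ~q: Gödel ¬ of 0.7 = 0 (operand ≠ 0)
  ~p: Gödel ¬ of 0.6 = 0 (operand ≠ 0)
  (~q \/ ~p) = max(0, 0) = 0
  (q -> (~q \/ ~p)): 0.7 > 0, so result = 0
  (p /\ q) = min(0.6, 0.7) = 0.6
  ~(p /\ q): Gödel ¬ of 0.6 = 0 (operand ≠ 0)
  ((q -> (~q \/ ~p)) -> ~(p /\ q)): 0 ≤ 0, so result = 1
  Gödel value = 1
Łukasiewicz evaluation:
  ~q: Łukasiewicz ¬ gives 1 − 0.7 = 0.3
  ~p: Łukasiewicz ¬ gives 1 − 0.6 = 0.4
  (~q \/ ~p) = max(0.3, 0.4) = 0.4
  (q -> (~q \/ ~p)): min(1, 1 − 0.7 + 0.4) = 0.7
  (p /\ q) = min(0.6, 0.7) = 0.6
  ~(p /\ q): Łukasiewicz ¬ gives 1 − 0.6 = 0.4
  ((q -> (~q \/ ~p)) -> ~(p /\ q)): min(1, 1 − 0.7 + 0.4) = 0.7
  Łukasiewicz value = 0.7
Difference: 1 − 0.7 = 0.30

0.30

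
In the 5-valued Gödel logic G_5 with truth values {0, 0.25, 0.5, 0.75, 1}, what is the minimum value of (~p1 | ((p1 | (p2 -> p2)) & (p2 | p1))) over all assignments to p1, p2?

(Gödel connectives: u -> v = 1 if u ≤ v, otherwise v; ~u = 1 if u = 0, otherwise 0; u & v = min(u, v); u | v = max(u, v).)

The minimum is attained at p1 = 0.25, p2 = 0:
  ~p1: Gödel ¬ of 0.25 = 0 (operand ≠ 0)
  (p2 -> p2): 0 ≤ 0, so result = 1
  (p1 | (p2 -> p2)) = max(0.25, 1) = 1
  (p2 | p1) = max(0, 0.25) = 0.25
  ((p1 | (p2 -> p2)) & (p2 | p1)) = min(1, 0.25) = 0.25
  (~p1 | ((p1 | (p2 -> p2)) & (p2 | p1))) = max(0, 0.25) = 0.25
Checking all 25 assignments confirms none give a value below 0.25.

0.25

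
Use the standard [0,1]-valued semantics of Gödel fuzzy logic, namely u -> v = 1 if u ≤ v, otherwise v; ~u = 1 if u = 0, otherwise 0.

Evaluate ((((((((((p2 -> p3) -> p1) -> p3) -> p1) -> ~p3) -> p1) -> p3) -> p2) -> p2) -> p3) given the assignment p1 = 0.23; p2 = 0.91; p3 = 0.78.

(p2 -> p3): 0.91 > 0.78, so result = 0.78
((p2 -> p3) -> p1): 0.78 > 0.23, so result = 0.23
(((p2 -> p3) -> p1) -> p3): 0.23 ≤ 0.78, so result = 1
((((p2 -> p3) -> p1) -> p3) -> p1): 1 > 0.23, so result = 0.23
~p3: Gödel ¬ of 0.78 = 0 (operand ≠ 0)
(((((p2 -> p3) -> p1) -> p3) -> p1) -> ~p3): 0.23 > 0, so result = 0
((((((p2 -> p3) -> p1) -> p3) -> p1) -> ~p3) -> p1): 0 ≤ 0.23, so result = 1
(((((((p2 -> p3) -> p1) -> p3) -> p1) -> ~p3) -> p1) -> p3): 1 > 0.78, so result = 0.78
((((((((p2 -> p3) -> p1) -> p3) -> p1) -> ~p3) -> p1) -> p3) -> p2): 0.78 ≤ 0.91, so result = 1
(((((((((p2 -> p3) -> p1) -> p3) -> p1) -> ~p3) -> p1) -> p3) -> p2) -> p2): 1 > 0.91, so result = 0.91
((((((((((p2 -> p3) -> p1) -> p3) -> p1) -> ~p3) -> p1) -> p3) -> p2) -> p2) -> p3): 0.91 > 0.78, so result = 0.78

0.78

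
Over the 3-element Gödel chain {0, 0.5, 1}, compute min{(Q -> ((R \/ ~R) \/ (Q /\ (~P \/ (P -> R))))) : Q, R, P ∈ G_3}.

The minimum is attained at Q = 1, R = 0.5, P = 1:
  ~R: Gödel ¬ of 0.5 = 0 (operand ≠ 0)
  (R \/ ~R) = max(0.5, 0) = 0.5
  ~P: Gödel ¬ of 1 = 0 (operand ≠ 0)
  (P -> R): 1 > 0.5, so result = 0.5
  (~P \/ (P -> R)) = max(0, 0.5) = 0.5
  (Q /\ (~P \/ (P -> R))) = min(1, 0.5) = 0.5
  ((R \/ ~R) \/ (Q /\ (~P \/ (P -> R)))) = max(0.5, 0.5) = 0.5
  (Q -> ((R \/ ~R) \/ (Q /\ (~P \/ (P -> R))))): 1 > 0.5, so result = 0.5
Checking all 27 assignments confirms none give a value below 0.50.

0.50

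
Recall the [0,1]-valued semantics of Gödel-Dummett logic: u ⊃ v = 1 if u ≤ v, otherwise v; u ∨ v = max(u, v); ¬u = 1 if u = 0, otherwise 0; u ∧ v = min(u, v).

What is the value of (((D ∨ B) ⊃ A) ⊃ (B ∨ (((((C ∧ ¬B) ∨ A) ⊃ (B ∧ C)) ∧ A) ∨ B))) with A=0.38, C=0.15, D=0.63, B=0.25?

0.25

(D ∨ B) = max(0.63, 0.25) = 0.63
((D ∨ B) ⊃ A): 0.63 > 0.38, so result = 0.38
¬B: Gödel ¬ of 0.25 = 0 (operand ≠ 0)
(C ∧ ¬B) = min(0.15, 0) = 0
((C ∧ ¬B) ∨ A) = max(0, 0.38) = 0.38
(B ∧ C) = min(0.25, 0.15) = 0.15
(((C ∧ ¬B) ∨ A) ⊃ (B ∧ C)): 0.38 > 0.15, so result = 0.15
((((C ∧ ¬B) ∨ A) ⊃ (B ∧ C)) ∧ A) = min(0.15, 0.38) = 0.15
(((((C ∧ ¬B) ∨ A) ⊃ (B ∧ C)) ∧ A) ∨ B) = max(0.15, 0.25) = 0.25
(B ∨ (((((C ∧ ¬B) ∨ A) ⊃ (B ∧ C)) ∧ A) ∨ B)) = max(0.25, 0.25) = 0.25
(((D ∨ B) ⊃ A) ⊃ (B ∨ (((((C ∧ ¬B) ∨ A) ⊃ (B ∧ C)) ∧ A) ∨ B))): 0.38 > 0.25, so result = 0.25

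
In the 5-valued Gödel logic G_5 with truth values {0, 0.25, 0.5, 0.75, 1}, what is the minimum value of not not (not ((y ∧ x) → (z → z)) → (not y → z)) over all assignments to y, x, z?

1.00

Every assignment gives 1. For instance at y = 0, x = 0, z = 0:
  (y ∧ x) = min(0, 0) = 0
  (z → z): 0 ≤ 0, so result = 1
  ((y ∧ x) → (z → z)): 0 ≤ 1, so result = 1
  not ((y ∧ x) → (z → z)): Gödel ¬ of 1 = 0 (operand ≠ 0)
  not y: Gödel ¬ of 0 = 1 (operand is 0)
  (not y → z): 1 > 0, so result = 0
  (not ((y ∧ x) → (z → z)) → (not y → z)): 0 ≤ 0, so result = 1
  not (not ((y ∧ x) → (z → z)) → (not y → z)): Gödel ¬ of 1 = 0 (operand ≠ 0)
  not not (not ((y ∧ x) → (z → z)) → (not y → z)): Gödel ¬ of 0 = 1 (operand is 0)
All 125 assignments give value 1 — the formula is a G_5-tautology.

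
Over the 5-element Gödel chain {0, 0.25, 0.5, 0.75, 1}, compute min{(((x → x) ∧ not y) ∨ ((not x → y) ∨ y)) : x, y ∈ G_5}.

The minimum is attained at x = 0, y = 0.25:
  (x → x): 0 ≤ 0, so result = 1
  not y: Gödel ¬ of 0.25 = 0 (operand ≠ 0)
  ((x → x) ∧ not y) = min(1, 0) = 0
  not x: Gödel ¬ of 0 = 1 (operand is 0)
  (not x → y): 1 > 0.25, so result = 0.25
  ((not x → y) ∨ y) = max(0.25, 0.25) = 0.25
  (((x → x) ∧ not y) ∨ ((not x → y) ∨ y)) = max(0, 0.25) = 0.25
Checking all 25 assignments confirms none give a value below 0.25.

0.25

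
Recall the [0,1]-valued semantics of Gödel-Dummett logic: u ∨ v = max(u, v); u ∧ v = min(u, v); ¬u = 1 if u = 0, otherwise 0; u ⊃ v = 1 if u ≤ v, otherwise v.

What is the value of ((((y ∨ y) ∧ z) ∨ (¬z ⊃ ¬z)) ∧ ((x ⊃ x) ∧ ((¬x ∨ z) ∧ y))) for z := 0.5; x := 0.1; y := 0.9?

0.50

(y ∨ y) = max(0.9, 0.9) = 0.9
((y ∨ y) ∧ z) = min(0.9, 0.5) = 0.5
¬z: Gödel ¬ of 0.5 = 0 (operand ≠ 0)
¬z: Gödel ¬ of 0.5 = 0 (operand ≠ 0)
(¬z ⊃ ¬z): 0 ≤ 0, so result = 1
(((y ∨ y) ∧ z) ∨ (¬z ⊃ ¬z)) = max(0.5, 1) = 1
(x ⊃ x): 0.1 ≤ 0.1, so result = 1
¬x: Gödel ¬ of 0.1 = 0 (operand ≠ 0)
(¬x ∨ z) = max(0, 0.5) = 0.5
((¬x ∨ z) ∧ y) = min(0.5, 0.9) = 0.5
((x ⊃ x) ∧ ((¬x ∨ z) ∧ y)) = min(1, 0.5) = 0.5
((((y ∨ y) ∧ z) ∨ (¬z ⊃ ¬z)) ∧ ((x ⊃ x) ∧ ((¬x ∨ z) ∧ y))) = min(1, 0.5) = 0.5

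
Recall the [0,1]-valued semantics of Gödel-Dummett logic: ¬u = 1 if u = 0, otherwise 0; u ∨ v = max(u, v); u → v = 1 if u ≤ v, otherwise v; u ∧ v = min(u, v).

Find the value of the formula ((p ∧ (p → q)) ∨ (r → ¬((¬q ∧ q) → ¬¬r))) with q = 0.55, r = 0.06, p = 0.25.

(p → q): 0.25 ≤ 0.55, so result = 1
(p ∧ (p → q)) = min(0.25, 1) = 0.25
¬q: Gödel ¬ of 0.55 = 0 (operand ≠ 0)
(¬q ∧ q) = min(0, 0.55) = 0
¬r: Gödel ¬ of 0.06 = 0 (operand ≠ 0)
¬¬r: Gödel ¬ of 0 = 1 (operand is 0)
((¬q ∧ q) → ¬¬r): 0 ≤ 1, so result = 1
¬((¬q ∧ q) → ¬¬r): Gödel ¬ of 1 = 0 (operand ≠ 0)
(r → ¬((¬q ∧ q) → ¬¬r)): 0.06 > 0, so result = 0
((p ∧ (p → q)) ∨ (r → ¬((¬q ∧ q) → ¬¬r))) = max(0.25, 0) = 0.25

0.25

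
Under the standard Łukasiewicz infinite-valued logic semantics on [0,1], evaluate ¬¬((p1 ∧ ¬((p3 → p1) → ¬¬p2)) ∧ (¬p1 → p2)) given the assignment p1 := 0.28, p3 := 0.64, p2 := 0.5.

0.14

(p3 → p1): min(1, 1 − 0.64 + 0.28) = 0.64
¬p2: Łukasiewicz ¬ gives 1 − 0.5 = 0.5
¬¬p2: Łukasiewicz ¬ gives 1 − 0.5 = 0.5
((p3 → p1) → ¬¬p2): min(1, 1 − 0.64 + 0.5) = 0.86
¬((p3 → p1) → ¬¬p2): Łukasiewicz ¬ gives 1 − 0.86 = 0.14
(p1 ∧ ¬((p3 → p1) → ¬¬p2)) = min(0.28, 0.14) = 0.14
¬p1: Łukasiewicz ¬ gives 1 − 0.28 = 0.72
(¬p1 → p2): min(1, 1 − 0.72 + 0.5) = 0.78
((p1 ∧ ¬((p3 → p1) → ¬¬p2)) ∧ (¬p1 → p2)) = min(0.14, 0.78) = 0.14
¬((p1 ∧ ¬((p3 → p1) → ¬¬p2)) ∧ (¬p1 → p2)): Łukasiewicz ¬ gives 1 − 0.14 = 0.86
¬¬((p1 ∧ ¬((p3 → p1) → ¬¬p2)) ∧ (¬p1 → p2)): Łukasiewicz ¬ gives 1 − 0.86 = 0.14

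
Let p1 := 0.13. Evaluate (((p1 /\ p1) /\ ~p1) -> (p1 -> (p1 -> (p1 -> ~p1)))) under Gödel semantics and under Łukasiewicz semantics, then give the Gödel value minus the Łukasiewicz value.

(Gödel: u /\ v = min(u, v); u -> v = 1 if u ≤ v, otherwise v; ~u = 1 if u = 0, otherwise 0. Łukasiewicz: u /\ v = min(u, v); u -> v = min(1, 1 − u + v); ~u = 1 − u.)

0.00

Gödel evaluation:
  (p1 /\ p1) = min(0.13, 0.13) = 0.13
  ~p1: Gödel ¬ of 0.13 = 0 (operand ≠ 0)
  ((p1 /\ p1) /\ ~p1) = min(0.13, 0) = 0
  ~p1: Gödel ¬ of 0.13 = 0 (operand ≠ 0)
  (p1 -> ~p1): 0.13 > 0, so result = 0
  (p1 -> (p1 -> ~p1)): 0.13 > 0, so result = 0
  (p1 -> (p1 -> (p1 -> ~p1))): 0.13 > 0, so result = 0
  (((p1 /\ p1) /\ ~p1) -> (p1 -> (p1 -> (p1 -> ~p1)))): 0 ≤ 0, so result = 1
  Gödel value = 1
Łukasiewicz evaluation:
  (p1 /\ p1) = min(0.13, 0.13) = 0.13
  ~p1: Łukasiewicz ¬ gives 1 − 0.13 = 0.87
  ((p1 /\ p1) /\ ~p1) = min(0.13, 0.87) = 0.13
  ~p1: Łukasiewicz ¬ gives 1 − 0.13 = 0.87
  (p1 -> ~p1): min(1, 1 − 0.13 + 0.87) = 1
  (p1 -> (p1 -> ~p1)): min(1, 1 − 0.13 + 1) = 1
  (p1 -> (p1 -> (p1 -> ~p1))): min(1, 1 − 0.13 + 1) = 1
  (((p1 /\ p1) /\ ~p1) -> (p1 -> (p1 -> (p1 -> ~p1)))): min(1, 1 − 0.13 + 1) = 1
  Łukasiewicz value = 1
Difference: 1 − 1 = 0.00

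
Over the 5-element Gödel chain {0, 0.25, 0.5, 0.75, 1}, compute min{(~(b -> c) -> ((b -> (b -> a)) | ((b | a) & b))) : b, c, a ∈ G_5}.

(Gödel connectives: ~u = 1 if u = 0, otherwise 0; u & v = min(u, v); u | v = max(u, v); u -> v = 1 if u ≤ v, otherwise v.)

The minimum is attained at b = 0.25, c = 0, a = 0:
  (b -> c): 0.25 > 0, so result = 0
  ~(b -> c): Gödel ¬ of 0 = 1 (operand is 0)
  (b -> a): 0.25 > 0, so result = 0
  (b -> (b -> a)): 0.25 > 0, so result = 0
  (b | a) = max(0.25, 0) = 0.25
  ((b | a) & b) = min(0.25, 0.25) = 0.25
  ((b -> (b -> a)) | ((b | a) & b)) = max(0, 0.25) = 0.25
  (~(b -> c) -> ((b -> (b -> a)) | ((b | a) & b))): 1 > 0.25, so result = 0.25
Checking all 125 assignments confirms none give a value below 0.25.

0.25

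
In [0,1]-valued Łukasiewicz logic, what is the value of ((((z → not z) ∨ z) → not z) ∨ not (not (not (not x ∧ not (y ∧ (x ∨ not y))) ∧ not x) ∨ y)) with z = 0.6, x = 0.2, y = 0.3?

not z: Łukasiewicz ¬ gives 1 − 0.6 = 0.4
(z → not z): min(1, 1 − 0.6 + 0.4) = 0.8
((z → not z) ∨ z) = max(0.8, 0.6) = 0.8
not z: Łukasiewicz ¬ gives 1 − 0.6 = 0.4
(((z → not z) ∨ z) → not z): min(1, 1 − 0.8 + 0.4) = 0.6
not x: Łukasiewicz ¬ gives 1 − 0.2 = 0.8
not y: Łukasiewicz ¬ gives 1 − 0.3 = 0.7
(x ∨ not y) = max(0.2, 0.7) = 0.7
(y ∧ (x ∨ not y)) = min(0.3, 0.7) = 0.3
not (y ∧ (x ∨ not y)): Łukasiewicz ¬ gives 1 − 0.3 = 0.7
(not x ∧ not (y ∧ (x ∨ not y))) = min(0.8, 0.7) = 0.7
not (not x ∧ not (y ∧ (x ∨ not y))): Łukasiewicz ¬ gives 1 − 0.7 = 0.3
not x: Łukasiewicz ¬ gives 1 − 0.2 = 0.8
(not (not x ∧ not (y ∧ (x ∨ not y))) ∧ not x) = min(0.3, 0.8) = 0.3
not (not (not x ∧ not (y ∧ (x ∨ not y))) ∧ not x): Łukasiewicz ¬ gives 1 − 0.3 = 0.7
(not (not (not x ∧ not (y ∧ (x ∨ not y))) ∧ not x) ∨ y) = max(0.7, 0.3) = 0.7
not (not (not (not x ∧ not (y ∧ (x ∨ not y))) ∧ not x) ∨ y): Łukasiewicz ¬ gives 1 − 0.7 = 0.3
((((z → not z) ∨ z) → not z) ∨ not (not (not (not x ∧ not (y ∧ (x ∨ not y))) ∧ not x) ∨ y)) = max(0.6, 0.3) = 0.6

0.60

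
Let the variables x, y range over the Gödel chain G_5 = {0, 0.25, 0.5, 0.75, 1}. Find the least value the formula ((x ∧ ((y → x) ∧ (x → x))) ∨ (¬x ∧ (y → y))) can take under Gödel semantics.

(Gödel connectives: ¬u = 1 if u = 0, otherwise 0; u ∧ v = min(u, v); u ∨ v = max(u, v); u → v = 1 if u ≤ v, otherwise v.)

0.25

The minimum is attained at x = 0.25, y = 0:
  (y → x): 0 ≤ 0.25, so result = 1
  (x → x): 0.25 ≤ 0.25, so result = 1
  ((y → x) ∧ (x → x)) = min(1, 1) = 1
  (x ∧ ((y → x) ∧ (x → x))) = min(0.25, 1) = 0.25
  ¬x: Gödel ¬ of 0.25 = 0 (operand ≠ 0)
  (y → y): 0 ≤ 0, so result = 1
  (¬x ∧ (y → y)) = min(0, 1) = 0
  ((x ∧ ((y → x) ∧ (x → x))) ∨ (¬x ∧ (y → y))) = max(0.25, 0) = 0.25
Checking all 25 assignments confirms none give a value below 0.25.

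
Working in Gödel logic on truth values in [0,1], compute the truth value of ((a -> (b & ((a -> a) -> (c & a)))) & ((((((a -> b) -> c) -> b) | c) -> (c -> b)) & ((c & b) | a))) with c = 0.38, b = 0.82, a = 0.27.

0.38

(a -> a): 0.27 ≤ 0.27, so result = 1
(c & a) = min(0.38, 0.27) = 0.27
((a -> a) -> (c & a)): 1 > 0.27, so result = 0.27
(b & ((a -> a) -> (c & a))) = min(0.82, 0.27) = 0.27
(a -> (b & ((a -> a) -> (c & a)))): 0.27 ≤ 0.27, so result = 1
(a -> b): 0.27 ≤ 0.82, so result = 1
((a -> b) -> c): 1 > 0.38, so result = 0.38
(((a -> b) -> c) -> b): 0.38 ≤ 0.82, so result = 1
((((a -> b) -> c) -> b) | c) = max(1, 0.38) = 1
(c -> b): 0.38 ≤ 0.82, so result = 1
(((((a -> b) -> c) -> b) | c) -> (c -> b)): 1 ≤ 1, so result = 1
(c & b) = min(0.38, 0.82) = 0.38
((c & b) | a) = max(0.38, 0.27) = 0.38
((((((a -> b) -> c) -> b) | c) -> (c -> b)) & ((c & b) | a)) = min(1, 0.38) = 0.38
((a -> (b & ((a -> a) -> (c & a)))) & ((((((a -> b) -> c) -> b) | c) -> (c -> b)) & ((c & b) | a))) = min(1, 0.38) = 0.38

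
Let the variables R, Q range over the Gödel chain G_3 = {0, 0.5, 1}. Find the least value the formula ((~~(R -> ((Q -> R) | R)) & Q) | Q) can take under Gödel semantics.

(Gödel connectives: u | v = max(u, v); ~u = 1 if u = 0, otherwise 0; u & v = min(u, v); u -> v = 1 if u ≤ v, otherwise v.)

The minimum is attained at R = 0, Q = 0:
  (Q -> R): 0 ≤ 0, so result = 1
  ((Q -> R) | R) = max(1, 0) = 1
  (R -> ((Q -> R) | R)): 0 ≤ 1, so result = 1
  ~(R -> ((Q -> R) | R)): Gödel ¬ of 1 = 0 (operand ≠ 0)
  ~~(R -> ((Q -> R) | R)): Gödel ¬ of 0 = 1 (operand is 0)
  (~~(R -> ((Q -> R) | R)) & Q) = min(1, 0) = 0
  ((~~(R -> ((Q -> R) | R)) & Q) | Q) = max(0, 0) = 0
Checking all 9 assignments confirms none give a value below 0.00.

0.00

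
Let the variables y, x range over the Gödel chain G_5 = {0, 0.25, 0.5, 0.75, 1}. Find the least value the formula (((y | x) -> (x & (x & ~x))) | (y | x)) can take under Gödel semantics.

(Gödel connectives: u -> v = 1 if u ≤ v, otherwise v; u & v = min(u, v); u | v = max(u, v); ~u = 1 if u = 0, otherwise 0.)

0.25

The minimum is attained at y = 0, x = 0.25:
  (y | x) = max(0, 0.25) = 0.25
  ~x: Gödel ¬ of 0.25 = 0 (operand ≠ 0)
  (x & ~x) = min(0.25, 0) = 0
  (x & (x & ~x)) = min(0.25, 0) = 0
  ((y | x) -> (x & (x & ~x))): 0.25 > 0, so result = 0
  (y | x) = max(0, 0.25) = 0.25
  (((y | x) -> (x & (x & ~x))) | (y | x)) = max(0, 0.25) = 0.25
Checking all 25 assignments confirms none give a value below 0.25.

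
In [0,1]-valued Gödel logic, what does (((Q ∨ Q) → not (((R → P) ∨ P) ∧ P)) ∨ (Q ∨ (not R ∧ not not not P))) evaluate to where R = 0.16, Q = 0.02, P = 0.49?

0.02

(Q ∨ Q) = max(0.02, 0.02) = 0.02
(R → P): 0.16 ≤ 0.49, so result = 1
((R → P) ∨ P) = max(1, 0.49) = 1
(((R → P) ∨ P) ∧ P) = min(1, 0.49) = 0.49
not (((R → P) ∨ P) ∧ P): Gödel ¬ of 0.49 = 0 (operand ≠ 0)
((Q ∨ Q) → not (((R → P) ∨ P) ∧ P)): 0.02 > 0, so result = 0
not R: Gödel ¬ of 0.16 = 0 (operand ≠ 0)
not P: Gödel ¬ of 0.49 = 0 (operand ≠ 0)
not not P: Gödel ¬ of 0 = 1 (operand is 0)
not not not P: Gödel ¬ of 1 = 0 (operand ≠ 0)
(not R ∧ not not not P) = min(0, 0) = 0
(Q ∨ (not R ∧ not not not P)) = max(0.02, 0) = 0.02
(((Q ∨ Q) → not (((R → P) ∨ P) ∧ P)) ∨ (Q ∨ (not R ∧ not not not P))) = max(0, 0.02) = 0.02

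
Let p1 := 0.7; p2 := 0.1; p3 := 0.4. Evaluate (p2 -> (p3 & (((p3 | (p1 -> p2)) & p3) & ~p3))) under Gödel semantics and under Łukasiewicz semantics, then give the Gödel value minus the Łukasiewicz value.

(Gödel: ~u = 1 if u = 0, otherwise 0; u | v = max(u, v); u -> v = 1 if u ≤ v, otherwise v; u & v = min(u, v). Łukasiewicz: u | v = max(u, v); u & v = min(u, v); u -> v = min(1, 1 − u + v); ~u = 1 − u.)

-1.00

Gödel evaluation:
  (p1 -> p2): 0.7 > 0.1, so result = 0.1
  (p3 | (p1 -> p2)) = max(0.4, 0.1) = 0.4
  ((p3 | (p1 -> p2)) & p3) = min(0.4, 0.4) = 0.4
  ~p3: Gödel ¬ of 0.4 = 0 (operand ≠ 0)
  (((p3 | (p1 -> p2)) & p3) & ~p3) = min(0.4, 0) = 0
  (p3 & (((p3 | (p1 -> p2)) & p3) & ~p3)) = min(0.4, 0) = 0
  (p2 -> (p3 & (((p3 | (p1 -> p2)) & p3) & ~p3))): 0.1 > 0, so result = 0
  Gödel value = 0
Łukasiewicz evaluation:
  (p1 -> p2): min(1, 1 − 0.7 + 0.1) = 0.4
  (p3 | (p1 -> p2)) = max(0.4, 0.4) = 0.4
  ((p3 | (p1 -> p2)) & p3) = min(0.4, 0.4) = 0.4
  ~p3: Łukasiewicz ¬ gives 1 − 0.4 = 0.6
  (((p3 | (p1 -> p2)) & p3) & ~p3) = min(0.4, 0.6) = 0.4
  (p3 & (((p3 | (p1 -> p2)) & p3) & ~p3)) = min(0.4, 0.4) = 0.4
  (p2 -> (p3 & (((p3 | (p1 -> p2)) & p3) & ~p3))): min(1, 1 − 0.1 + 0.4) = 1
  Łukasiewicz value = 1
Difference: 0 − 1 = -1.00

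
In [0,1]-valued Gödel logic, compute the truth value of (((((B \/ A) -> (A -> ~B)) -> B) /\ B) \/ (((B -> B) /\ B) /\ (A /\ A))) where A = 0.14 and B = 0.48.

(B \/ A) = max(0.48, 0.14) = 0.48
~B: Gödel ¬ of 0.48 = 0 (operand ≠ 0)
(A -> ~B): 0.14 > 0, so result = 0
((B \/ A) -> (A -> ~B)): 0.48 > 0, so result = 0
(((B \/ A) -> (A -> ~B)) -> B): 0 ≤ 0.48, so result = 1
((((B \/ A) -> (A -> ~B)) -> B) /\ B) = min(1, 0.48) = 0.48
(B -> B): 0.48 ≤ 0.48, so result = 1
((B -> B) /\ B) = min(1, 0.48) = 0.48
(A /\ A) = min(0.14, 0.14) = 0.14
(((B -> B) /\ B) /\ (A /\ A)) = min(0.48, 0.14) = 0.14
(((((B \/ A) -> (A -> ~B)) -> B) /\ B) \/ (((B -> B) /\ B) /\ (A /\ A))) = max(0.48, 0.14) = 0.48

0.48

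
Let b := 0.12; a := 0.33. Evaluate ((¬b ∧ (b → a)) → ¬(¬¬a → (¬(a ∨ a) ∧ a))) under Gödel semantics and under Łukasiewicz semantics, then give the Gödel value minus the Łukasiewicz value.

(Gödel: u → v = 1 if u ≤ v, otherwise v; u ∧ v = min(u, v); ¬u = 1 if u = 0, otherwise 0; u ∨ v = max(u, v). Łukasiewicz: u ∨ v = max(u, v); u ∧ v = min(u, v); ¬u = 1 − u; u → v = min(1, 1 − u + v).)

0.88

Gödel evaluation:
  ¬b: Gödel ¬ of 0.12 = 0 (operand ≠ 0)
  (b → a): 0.12 ≤ 0.33, so result = 1
  (¬b ∧ (b → a)) = min(0, 1) = 0
  ¬a: Gödel ¬ of 0.33 = 0 (operand ≠ 0)
  ¬¬a: Gödel ¬ of 0 = 1 (operand is 0)
  (a ∨ a) = max(0.33, 0.33) = 0.33
  ¬(a ∨ a): Gödel ¬ of 0.33 = 0 (operand ≠ 0)
  (¬(a ∨ a) ∧ a) = min(0, 0.33) = 0
  (¬¬a → (¬(a ∨ a) ∧ a)): 1 > 0, so result = 0
  ¬(¬¬a → (¬(a ∨ a) ∧ a)): Gödel ¬ of 0 = 1 (operand is 0)
  ((¬b ∧ (b → a)) → ¬(¬¬a → (¬(a ∨ a) ∧ a))): 0 ≤ 1, so result = 1
  Gödel value = 1
Łukasiewicz evaluation:
  ¬b: Łukasiewicz ¬ gives 1 − 0.12 = 0.88
  (b → a): min(1, 1 − 0.12 + 0.33) = 1
  (¬b ∧ (b → a)) = min(0.88, 1) = 0.88
  ¬a: Łukasiewicz ¬ gives 1 − 0.33 = 0.67
  ¬¬a: Łukasiewicz ¬ gives 1 − 0.67 = 0.33
  (a ∨ a) = max(0.33, 0.33) = 0.33
  ¬(a ∨ a): Łukasiewicz ¬ gives 1 − 0.33 = 0.67
  (¬(a ∨ a) ∧ a) = min(0.67, 0.33) = 0.33
  (¬¬a → (¬(a ∨ a) ∧ a)): min(1, 1 − 0.33 + 0.33) = 1
  ¬(¬¬a → (¬(a ∨ a) ∧ a)): Łukasiewicz ¬ gives 1 − 1 = 0
  ((¬b ∧ (b → a)) → ¬(¬¬a → (¬(a ∨ a) ∧ a))): min(1, 1 − 0.88 + 0) = 0.12
  Łukasiewicz value = 0.12
Difference: 1 − 0.12 = 0.88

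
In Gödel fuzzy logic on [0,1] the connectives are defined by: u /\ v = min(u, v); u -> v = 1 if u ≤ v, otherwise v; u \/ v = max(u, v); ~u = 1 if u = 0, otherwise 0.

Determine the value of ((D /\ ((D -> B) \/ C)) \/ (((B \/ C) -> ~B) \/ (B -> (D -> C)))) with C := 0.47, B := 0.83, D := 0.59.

0.59

(D -> B): 0.59 ≤ 0.83, so result = 1
((D -> B) \/ C) = max(1, 0.47) = 1
(D /\ ((D -> B) \/ C)) = min(0.59, 1) = 0.59
(B \/ C) = max(0.83, 0.47) = 0.83
~B: Gödel ¬ of 0.83 = 0 (operand ≠ 0)
((B \/ C) -> ~B): 0.83 > 0, so result = 0
(D -> C): 0.59 > 0.47, so result = 0.47
(B -> (D -> C)): 0.83 > 0.47, so result = 0.47
(((B \/ C) -> ~B) \/ (B -> (D -> C))) = max(0, 0.47) = 0.47
((D /\ ((D -> B) \/ C)) \/ (((B \/ C) -> ~B) \/ (B -> (D -> C)))) = max(0.59, 0.47) = 0.59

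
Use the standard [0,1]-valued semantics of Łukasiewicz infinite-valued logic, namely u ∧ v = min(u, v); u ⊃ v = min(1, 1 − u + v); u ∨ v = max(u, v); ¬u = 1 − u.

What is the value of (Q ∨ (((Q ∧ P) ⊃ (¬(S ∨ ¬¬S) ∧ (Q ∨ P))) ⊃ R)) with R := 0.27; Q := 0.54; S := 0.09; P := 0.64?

0.54

(Q ∧ P) = min(0.54, 0.64) = 0.54
¬S: Łukasiewicz ¬ gives 1 − 0.09 = 0.91
¬¬S: Łukasiewicz ¬ gives 1 − 0.91 = 0.09
(S ∨ ¬¬S) = max(0.09, 0.09) = 0.09
¬(S ∨ ¬¬S): Łukasiewicz ¬ gives 1 − 0.09 = 0.91
(Q ∨ P) = max(0.54, 0.64) = 0.64
(¬(S ∨ ¬¬S) ∧ (Q ∨ P)) = min(0.91, 0.64) = 0.64
((Q ∧ P) ⊃ (¬(S ∨ ¬¬S) ∧ (Q ∨ P))): min(1, 1 − 0.54 + 0.64) = 1
(((Q ∧ P) ⊃ (¬(S ∨ ¬¬S) ∧ (Q ∨ P))) ⊃ R): min(1, 1 − 1 + 0.27) = 0.27
(Q ∨ (((Q ∧ P) ⊃ (¬(S ∨ ¬¬S) ∧ (Q ∨ P))) ⊃ R)) = max(0.54, 0.27) = 0.54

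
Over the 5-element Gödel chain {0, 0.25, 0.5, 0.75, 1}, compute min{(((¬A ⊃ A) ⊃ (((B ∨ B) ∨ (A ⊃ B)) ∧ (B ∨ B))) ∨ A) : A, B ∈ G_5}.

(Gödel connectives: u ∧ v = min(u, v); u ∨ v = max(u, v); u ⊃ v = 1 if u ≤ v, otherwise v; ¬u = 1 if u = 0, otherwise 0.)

0.25

The minimum is attained at A = 0.25, B = 0:
  ¬A: Gödel ¬ of 0.25 = 0 (operand ≠ 0)
  (¬A ⊃ A): 0 ≤ 0.25, so result = 1
  (B ∨ B) = max(0, 0) = 0
  (A ⊃ B): 0.25 > 0, so result = 0
  ((B ∨ B) ∨ (A ⊃ B)) = max(0, 0) = 0
  (B ∨ B) = max(0, 0) = 0
  (((B ∨ B) ∨ (A ⊃ B)) ∧ (B ∨ B)) = min(0, 0) = 0
  ((¬A ⊃ A) ⊃ (((B ∨ B) ∨ (A ⊃ B)) ∧ (B ∨ B))): 1 > 0, so result = 0
  (((¬A ⊃ A) ⊃ (((B ∨ B) ∨ (A ⊃ B)) ∧ (B ∨ B))) ∨ A) = max(0, 0.25) = 0.25
Checking all 25 assignments confirms none give a value below 0.25.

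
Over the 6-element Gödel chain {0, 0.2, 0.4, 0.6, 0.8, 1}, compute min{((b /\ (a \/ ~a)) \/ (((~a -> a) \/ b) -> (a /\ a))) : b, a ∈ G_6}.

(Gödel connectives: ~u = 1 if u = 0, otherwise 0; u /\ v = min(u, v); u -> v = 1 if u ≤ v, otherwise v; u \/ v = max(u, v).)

0.20

The minimum is attained at b = 0, a = 0.2:
  ~a: Gödel ¬ of 0.2 = 0 (operand ≠ 0)
  (a \/ ~a) = max(0.2, 0) = 0.2
  (b /\ (a \/ ~a)) = min(0, 0.2) = 0
  ~a: Gödel ¬ of 0.2 = 0 (operand ≠ 0)
  (~a -> a): 0 ≤ 0.2, so result = 1
  ((~a -> a) \/ b) = max(1, 0) = 1
  (a /\ a) = min(0.2, 0.2) = 0.2
  (((~a -> a) \/ b) -> (a /\ a)): 1 > 0.2, so result = 0.2
  ((b /\ (a \/ ~a)) \/ (((~a -> a) \/ b) -> (a /\ a))) = max(0, 0.2) = 0.2
Checking all 36 assignments confirms none give a value below 0.20.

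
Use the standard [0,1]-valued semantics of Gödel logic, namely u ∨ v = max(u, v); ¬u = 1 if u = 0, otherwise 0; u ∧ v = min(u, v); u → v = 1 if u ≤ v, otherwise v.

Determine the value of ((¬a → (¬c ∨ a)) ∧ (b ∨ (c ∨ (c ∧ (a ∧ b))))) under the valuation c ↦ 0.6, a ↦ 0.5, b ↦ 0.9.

¬a: Gödel ¬ of 0.5 = 0 (operand ≠ 0)
¬c: Gödel ¬ of 0.6 = 0 (operand ≠ 0)
(¬c ∨ a) = max(0, 0.5) = 0.5
(¬a → (¬c ∨ a)): 0 ≤ 0.5, so result = 1
(a ∧ b) = min(0.5, 0.9) = 0.5
(c ∧ (a ∧ b)) = min(0.6, 0.5) = 0.5
(c ∨ (c ∧ (a ∧ b))) = max(0.6, 0.5) = 0.6
(b ∨ (c ∨ (c ∧ (a ∧ b)))) = max(0.9, 0.6) = 0.9
((¬a → (¬c ∨ a)) ∧ (b ∨ (c ∨ (c ∧ (a ∧ b))))) = min(1, 0.9) = 0.9

0.90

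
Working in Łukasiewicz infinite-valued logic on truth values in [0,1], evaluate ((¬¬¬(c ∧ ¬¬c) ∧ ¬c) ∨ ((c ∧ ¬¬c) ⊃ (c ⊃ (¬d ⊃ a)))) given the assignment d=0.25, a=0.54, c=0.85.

¬c: Łukasiewicz ¬ gives 1 − 0.85 = 0.15
¬¬c: Łukasiewicz ¬ gives 1 − 0.15 = 0.85
(c ∧ ¬¬c) = min(0.85, 0.85) = 0.85
¬(c ∧ ¬¬c): Łukasiewicz ¬ gives 1 − 0.85 = 0.15
¬¬(c ∧ ¬¬c): Łukasiewicz ¬ gives 1 − 0.15 = 0.85
¬¬¬(c ∧ ¬¬c): Łukasiewicz ¬ gives 1 − 0.85 = 0.15
¬c: Łukasiewicz ¬ gives 1 − 0.85 = 0.15
(¬¬¬(c ∧ ¬¬c) ∧ ¬c) = min(0.15, 0.15) = 0.15
¬c: Łukasiewicz ¬ gives 1 − 0.85 = 0.15
¬¬c: Łukasiewicz ¬ gives 1 − 0.15 = 0.85
(c ∧ ¬¬c) = min(0.85, 0.85) = 0.85
¬d: Łukasiewicz ¬ gives 1 − 0.25 = 0.75
(¬d ⊃ a): min(1, 1 − 0.75 + 0.54) = 0.79
(c ⊃ (¬d ⊃ a)): min(1, 1 − 0.85 + 0.79) = 0.94
((c ∧ ¬¬c) ⊃ (c ⊃ (¬d ⊃ a))): min(1, 1 − 0.85 + 0.94) = 1
((¬¬¬(c ∧ ¬¬c) ∧ ¬c) ∨ ((c ∧ ¬¬c) ⊃ (c ⊃ (¬d ⊃ a)))) = max(0.15, 1) = 1

1.00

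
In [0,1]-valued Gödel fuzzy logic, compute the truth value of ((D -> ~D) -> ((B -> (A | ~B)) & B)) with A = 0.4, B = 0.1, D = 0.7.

1.00

~D: Gödel ¬ of 0.7 = 0 (operand ≠ 0)
(D -> ~D): 0.7 > 0, so result = 0
~B: Gödel ¬ of 0.1 = 0 (operand ≠ 0)
(A | ~B) = max(0.4, 0) = 0.4
(B -> (A | ~B)): 0.1 ≤ 0.4, so result = 1
((B -> (A | ~B)) & B) = min(1, 0.1) = 0.1
((D -> ~D) -> ((B -> (A | ~B)) & B)): 0 ≤ 0.1, so result = 1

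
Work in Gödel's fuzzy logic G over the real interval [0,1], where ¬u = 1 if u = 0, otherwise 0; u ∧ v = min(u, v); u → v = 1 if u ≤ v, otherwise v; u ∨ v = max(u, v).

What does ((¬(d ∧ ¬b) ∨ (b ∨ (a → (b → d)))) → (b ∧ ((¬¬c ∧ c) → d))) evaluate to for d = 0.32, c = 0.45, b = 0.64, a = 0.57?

0.32

¬b: Gödel ¬ of 0.64 = 0 (operand ≠ 0)
(d ∧ ¬b) = min(0.32, 0) = 0
¬(d ∧ ¬b): Gödel ¬ of 0 = 1 (operand is 0)
(b → d): 0.64 > 0.32, so result = 0.32
(a → (b → d)): 0.57 > 0.32, so result = 0.32
(b ∨ (a → (b → d))) = max(0.64, 0.32) = 0.64
(¬(d ∧ ¬b) ∨ (b ∨ (a → (b → d)))) = max(1, 0.64) = 1
¬c: Gödel ¬ of 0.45 = 0 (operand ≠ 0)
¬¬c: Gödel ¬ of 0 = 1 (operand is 0)
(¬¬c ∧ c) = min(1, 0.45) = 0.45
((¬¬c ∧ c) → d): 0.45 > 0.32, so result = 0.32
(b ∧ ((¬¬c ∧ c) → d)) = min(0.64, 0.32) = 0.32
((¬(d ∧ ¬b) ∨ (b ∨ (a → (b → d)))) → (b ∧ ((¬¬c ∧ c) → d))): 1 > 0.32, so result = 0.32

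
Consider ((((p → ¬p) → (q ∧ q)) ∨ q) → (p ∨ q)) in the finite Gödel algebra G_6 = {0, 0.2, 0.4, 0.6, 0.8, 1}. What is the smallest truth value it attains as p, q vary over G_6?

0.20

The minimum is attained at p = 0.2, q = 0:
  ¬p: Gödel ¬ of 0.2 = 0 (operand ≠ 0)
  (p → ¬p): 0.2 > 0, so result = 0
  (q ∧ q) = min(0, 0) = 0
  ((p → ¬p) → (q ∧ q)): 0 ≤ 0, so result = 1
  (((p → ¬p) → (q ∧ q)) ∨ q) = max(1, 0) = 1
  (p ∨ q) = max(0.2, 0) = 0.2
  ((((p → ¬p) → (q ∧ q)) ∨ q) → (p ∨ q)): 1 > 0.2, so result = 0.2
Checking all 36 assignments confirms none give a value below 0.20.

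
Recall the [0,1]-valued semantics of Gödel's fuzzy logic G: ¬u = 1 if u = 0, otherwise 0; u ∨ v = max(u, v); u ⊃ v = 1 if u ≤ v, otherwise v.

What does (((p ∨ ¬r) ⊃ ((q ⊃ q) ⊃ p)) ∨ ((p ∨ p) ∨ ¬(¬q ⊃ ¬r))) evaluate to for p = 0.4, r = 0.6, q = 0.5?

1.00

¬r: Gödel ¬ of 0.6 = 0 (operand ≠ 0)
(p ∨ ¬r) = max(0.4, 0) = 0.4
(q ⊃ q): 0.5 ≤ 0.5, so result = 1
((q ⊃ q) ⊃ p): 1 > 0.4, so result = 0.4
((p ∨ ¬r) ⊃ ((q ⊃ q) ⊃ p)): 0.4 ≤ 0.4, so result = 1
(p ∨ p) = max(0.4, 0.4) = 0.4
¬q: Gödel ¬ of 0.5 = 0 (operand ≠ 0)
¬r: Gödel ¬ of 0.6 = 0 (operand ≠ 0)
(¬q ⊃ ¬r): 0 ≤ 0, so result = 1
¬(¬q ⊃ ¬r): Gödel ¬ of 1 = 0 (operand ≠ 0)
((p ∨ p) ∨ ¬(¬q ⊃ ¬r)) = max(0.4, 0) = 0.4
(((p ∨ ¬r) ⊃ ((q ⊃ q) ⊃ p)) ∨ ((p ∨ p) ∨ ¬(¬q ⊃ ¬r))) = max(1, 0.4) = 1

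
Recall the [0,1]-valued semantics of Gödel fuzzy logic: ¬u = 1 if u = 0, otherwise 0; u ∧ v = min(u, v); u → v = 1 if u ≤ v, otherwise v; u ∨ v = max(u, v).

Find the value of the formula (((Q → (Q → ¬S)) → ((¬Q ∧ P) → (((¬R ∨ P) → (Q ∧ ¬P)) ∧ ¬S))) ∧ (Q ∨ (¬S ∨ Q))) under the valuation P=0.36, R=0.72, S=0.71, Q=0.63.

0.63

¬S: Gödel ¬ of 0.71 = 0 (operand ≠ 0)
(Q → ¬S): 0.63 > 0, so result = 0
(Q → (Q → ¬S)): 0.63 > 0, so result = 0
¬Q: Gödel ¬ of 0.63 = 0 (operand ≠ 0)
(¬Q ∧ P) = min(0, 0.36) = 0
¬R: Gödel ¬ of 0.72 = 0 (operand ≠ 0)
(¬R ∨ P) = max(0, 0.36) = 0.36
¬P: Gödel ¬ of 0.36 = 0 (operand ≠ 0)
(Q ∧ ¬P) = min(0.63, 0) = 0
((¬R ∨ P) → (Q ∧ ¬P)): 0.36 > 0, so result = 0
¬S: Gödel ¬ of 0.71 = 0 (operand ≠ 0)
(((¬R ∨ P) → (Q ∧ ¬P)) ∧ ¬S) = min(0, 0) = 0
((¬Q ∧ P) → (((¬R ∨ P) → (Q ∧ ¬P)) ∧ ¬S)): 0 ≤ 0, so result = 1
((Q → (Q → ¬S)) → ((¬Q ∧ P) → (((¬R ∨ P) → (Q ∧ ¬P)) ∧ ¬S))): 0 ≤ 1, so result = 1
¬S: Gödel ¬ of 0.71 = 0 (operand ≠ 0)
(¬S ∨ Q) = max(0, 0.63) = 0.63
(Q ∨ (¬S ∨ Q)) = max(0.63, 0.63) = 0.63
(((Q → (Q → ¬S)) → ((¬Q ∧ P) → (((¬R ∨ P) → (Q ∧ ¬P)) ∧ ¬S))) ∧ (Q ∨ (¬S ∨ Q))) = min(1, 0.63) = 0.63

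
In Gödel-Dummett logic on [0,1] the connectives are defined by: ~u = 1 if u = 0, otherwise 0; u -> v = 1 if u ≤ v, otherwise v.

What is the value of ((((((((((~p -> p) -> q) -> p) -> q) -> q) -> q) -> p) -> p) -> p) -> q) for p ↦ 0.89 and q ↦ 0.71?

0.71

~p: Gödel ¬ of 0.89 = 0 (operand ≠ 0)
(~p -> p): 0 ≤ 0.89, so result = 1
((~p -> p) -> q): 1 > 0.71, so result = 0.71
(((~p -> p) -> q) -> p): 0.71 ≤ 0.89, so result = 1
((((~p -> p) -> q) -> p) -> q): 1 > 0.71, so result = 0.71
(((((~p -> p) -> q) -> p) -> q) -> q): 0.71 ≤ 0.71, so result = 1
((((((~p -> p) -> q) -> p) -> q) -> q) -> q): 1 > 0.71, so result = 0.71
(((((((~p -> p) -> q) -> p) -> q) -> q) -> q) -> p): 0.71 ≤ 0.89, so result = 1
((((((((~p -> p) -> q) -> p) -> q) -> q) -> q) -> p) -> p): 1 > 0.89, so result = 0.89
(((((((((~p -> p) -> q) -> p) -> q) -> q) -> q) -> p) -> p) -> p): 0.89 ≤ 0.89, so result = 1
((((((((((~p -> p) -> q) -> p) -> q) -> q) -> q) -> p) -> p) -> p) -> q): 1 > 0.71, so result = 0.71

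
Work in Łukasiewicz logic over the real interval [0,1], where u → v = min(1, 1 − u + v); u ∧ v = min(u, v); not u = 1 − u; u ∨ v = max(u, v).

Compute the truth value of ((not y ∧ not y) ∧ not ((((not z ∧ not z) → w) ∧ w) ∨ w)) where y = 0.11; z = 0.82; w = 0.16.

not y: Łukasiewicz ¬ gives 1 − 0.11 = 0.89
not y: Łukasiewicz ¬ gives 1 − 0.11 = 0.89
(not y ∧ not y) = min(0.89, 0.89) = 0.89
not z: Łukasiewicz ¬ gives 1 − 0.82 = 0.18
not z: Łukasiewicz ¬ gives 1 − 0.82 = 0.18
(not z ∧ not z) = min(0.18, 0.18) = 0.18
((not z ∧ not z) → w): min(1, 1 − 0.18 + 0.16) = 0.98
(((not z ∧ not z) → w) ∧ w) = min(0.98, 0.16) = 0.16
((((not z ∧ not z) → w) ∧ w) ∨ w) = max(0.16, 0.16) = 0.16
not ((((not z ∧ not z) → w) ∧ w) ∨ w): Łukasiewicz ¬ gives 1 − 0.16 = 0.84
((not y ∧ not y) ∧ not ((((not z ∧ not z) → w) ∧ w) ∨ w)) = min(0.89, 0.84) = 0.84

0.84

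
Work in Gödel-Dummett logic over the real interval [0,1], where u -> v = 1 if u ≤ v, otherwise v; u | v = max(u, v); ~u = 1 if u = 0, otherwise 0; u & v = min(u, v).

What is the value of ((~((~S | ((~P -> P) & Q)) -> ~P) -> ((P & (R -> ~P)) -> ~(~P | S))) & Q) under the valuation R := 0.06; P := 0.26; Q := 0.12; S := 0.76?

0.12

~S: Gödel ¬ of 0.76 = 0 (operand ≠ 0)
~P: Gödel ¬ of 0.26 = 0 (operand ≠ 0)
(~P -> P): 0 ≤ 0.26, so result = 1
((~P -> P) & Q) = min(1, 0.12) = 0.12
(~S | ((~P -> P) & Q)) = max(0, 0.12) = 0.12
~P: Gödel ¬ of 0.26 = 0 (operand ≠ 0)
((~S | ((~P -> P) & Q)) -> ~P): 0.12 > 0, so result = 0
~((~S | ((~P -> P) & Q)) -> ~P): Gödel ¬ of 0 = 1 (operand is 0)
~P: Gödel ¬ of 0.26 = 0 (operand ≠ 0)
(R -> ~P): 0.06 > 0, so result = 0
(P & (R -> ~P)) = min(0.26, 0) = 0
~P: Gödel ¬ of 0.26 = 0 (operand ≠ 0)
(~P | S) = max(0, 0.76) = 0.76
~(~P | S): Gödel ¬ of 0.76 = 0 (operand ≠ 0)
((P & (R -> ~P)) -> ~(~P | S)): 0 ≤ 0, so result = 1
(~((~S | ((~P -> P) & Q)) -> ~P) -> ((P & (R -> ~P)) -> ~(~P | S))): 1 ≤ 1, so result = 1
((~((~S | ((~P -> P) & Q)) -> ~P) -> ((P & (R -> ~P)) -> ~(~P | S))) & Q) = min(1, 0.12) = 0.12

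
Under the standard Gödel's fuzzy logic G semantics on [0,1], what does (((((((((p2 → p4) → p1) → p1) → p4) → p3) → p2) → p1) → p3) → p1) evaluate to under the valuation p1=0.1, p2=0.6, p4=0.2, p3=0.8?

(p2 → p4): 0.6 > 0.2, so result = 0.2
((p2 → p4) → p1): 0.2 > 0.1, so result = 0.1
(((p2 → p4) → p1) → p1): 0.1 ≤ 0.1, so result = 1
((((p2 → p4) → p1) → p1) → p4): 1 > 0.2, so result = 0.2
(((((p2 → p4) → p1) → p1) → p4) → p3): 0.2 ≤ 0.8, so result = 1
((((((p2 → p4) → p1) → p1) → p4) → p3) → p2): 1 > 0.6, so result = 0.6
(((((((p2 → p4) → p1) → p1) → p4) → p3) → p2) → p1): 0.6 > 0.1, so result = 0.1
((((((((p2 → p4) → p1) → p1) → p4) → p3) → p2) → p1) → p3): 0.1 ≤ 0.8, so result = 1
(((((((((p2 → p4) → p1) → p1) → p4) → p3) → p2) → p1) → p3) → p1): 1 > 0.1, so result = 0.1

0.10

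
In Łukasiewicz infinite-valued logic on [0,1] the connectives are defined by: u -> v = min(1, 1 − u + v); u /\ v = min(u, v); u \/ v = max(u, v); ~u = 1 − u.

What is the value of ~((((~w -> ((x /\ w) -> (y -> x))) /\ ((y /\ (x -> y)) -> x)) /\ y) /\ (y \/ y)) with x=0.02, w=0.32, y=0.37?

0.63

~w: Łukasiewicz ¬ gives 1 − 0.32 = 0.68
(x /\ w) = min(0.02, 0.32) = 0.02
(y -> x): min(1, 1 − 0.37 + 0.02) = 0.65
((x /\ w) -> (y -> x)): min(1, 1 − 0.02 + 0.65) = 1
(~w -> ((x /\ w) -> (y -> x))): min(1, 1 − 0.68 + 1) = 1
(x -> y): min(1, 1 − 0.02 + 0.37) = 1
(y /\ (x -> y)) = min(0.37, 1) = 0.37
((y /\ (x -> y)) -> x): min(1, 1 − 0.37 + 0.02) = 0.65
((~w -> ((x /\ w) -> (y -> x))) /\ ((y /\ (x -> y)) -> x)) = min(1, 0.65) = 0.65
(((~w -> ((x /\ w) -> (y -> x))) /\ ((y /\ (x -> y)) -> x)) /\ y) = min(0.65, 0.37) = 0.37
(y \/ y) = max(0.37, 0.37) = 0.37
((((~w -> ((x /\ w) -> (y -> x))) /\ ((y /\ (x -> y)) -> x)) /\ y) /\ (y \/ y)) = min(0.37, 0.37) = 0.37
~((((~w -> ((x /\ w) -> (y -> x))) /\ ((y /\ (x -> y)) -> x)) /\ y) /\ (y \/ y)): Łukasiewicz ¬ gives 1 − 0.37 = 0.63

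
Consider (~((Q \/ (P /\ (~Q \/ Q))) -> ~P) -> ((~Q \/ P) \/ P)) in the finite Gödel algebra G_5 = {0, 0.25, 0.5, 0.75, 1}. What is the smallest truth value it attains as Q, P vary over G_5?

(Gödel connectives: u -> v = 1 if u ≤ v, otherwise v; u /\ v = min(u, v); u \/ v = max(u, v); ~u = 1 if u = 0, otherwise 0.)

0.25

The minimum is attained at Q = 0.25, P = 0.25:
  ~Q: Gödel ¬ of 0.25 = 0 (operand ≠ 0)
  (~Q \/ Q) = max(0, 0.25) = 0.25
  (P /\ (~Q \/ Q)) = min(0.25, 0.25) = 0.25
  (Q \/ (P /\ (~Q \/ Q))) = max(0.25, 0.25) = 0.25
  ~P: Gödel ¬ of 0.25 = 0 (operand ≠ 0)
  ((Q \/ (P /\ (~Q \/ Q))) -> ~P): 0.25 > 0, so result = 0
  ~((Q \/ (P /\ (~Q \/ Q))) -> ~P): Gödel ¬ of 0 = 1 (operand is 0)
  ~Q: Gödel ¬ of 0.25 = 0 (operand ≠ 0)
  (~Q \/ P) = max(0, 0.25) = 0.25
  ((~Q \/ P) \/ P) = max(0.25, 0.25) = 0.25
  (~((Q \/ (P /\ (~Q \/ Q))) -> ~P) -> ((~Q \/ P) \/ P)): 1 > 0.25, so result = 0.25
Checking all 25 assignments confirms none give a value below 0.25.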